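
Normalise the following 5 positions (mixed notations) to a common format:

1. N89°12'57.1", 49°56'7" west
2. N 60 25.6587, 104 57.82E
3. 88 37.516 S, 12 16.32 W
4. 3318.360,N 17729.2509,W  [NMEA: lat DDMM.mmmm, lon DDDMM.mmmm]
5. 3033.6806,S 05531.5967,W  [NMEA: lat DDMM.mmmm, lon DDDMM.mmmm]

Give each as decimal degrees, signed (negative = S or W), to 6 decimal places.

Point 1:
  Lat: 89° + 12/60 + 57.1/3600 = 89 + 0.200000 + 0.015861 = 89.2158611
  N ⇒ keep positive
  λ: 49° + 56/60 + 7/3600 = 49 + 0.933333 + 0.001944 = 49.9352778
  W → negative
Point 2:
  Lat: 25.6587′ = 0.427645°; total 60.4276450
  N → positive
  Longitude: 57.82′ = 0.963667°; total 104.9636667
  E ⇒ keep positive
Point 3:
  φ: 37.516′ = 0.625267°; total 88.6252667
  S → negative
  λ: 12 + 16.32/60 = 12.2720000
  hemisphere W, so the sign is −
Point 4:
  φ: split at 2 digits → 33° and 18.36′; 33 + 18.36/60 = 33.3060000
  N ⇒ keep positive
  Longitude: degrees = first 3 digits = 177, minutes = 29.2509; 177 + 29.2509/60 = 177.4875150
  W ⇒ negate
Point 5:
  Latitude: split at 2 digits → 30° and 33.6806′; 30 + 33.6806/60 = 30.5613433
  hemisphere S, so the sign is −
  λ: split at 3 digits → 055° and 31.5967′; 55 + 31.5967/60 = 55.5266117
  hemisphere W, so the sign is −

1. 89.215861, -49.935278
2. 60.427645, 104.963667
3. -88.625267, -12.272000
4. 33.306000, -177.487515
5. -30.561343, -55.526612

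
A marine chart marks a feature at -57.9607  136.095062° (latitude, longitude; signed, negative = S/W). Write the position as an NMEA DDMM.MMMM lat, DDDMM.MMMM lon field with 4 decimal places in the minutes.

Latitude is negative → S; |value| = 57.960700
φ: fractional part 0.960700 → 57.642000 minutes
Lon: minutes = (136.095062 − 136) × 60 = 5.703720

5757.6420,S / 13605.7037,E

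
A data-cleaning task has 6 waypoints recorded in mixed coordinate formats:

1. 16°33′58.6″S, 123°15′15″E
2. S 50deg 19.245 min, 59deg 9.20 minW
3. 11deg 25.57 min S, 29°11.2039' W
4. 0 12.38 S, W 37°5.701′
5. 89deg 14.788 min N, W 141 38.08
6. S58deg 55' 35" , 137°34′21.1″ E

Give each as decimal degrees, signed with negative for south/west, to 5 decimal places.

Point 1:
  Lat: 16 + 33/60 + 58.6/3600 = 16.566278
  hemisphere S, so the sign is −
  Longitude: 15′ + 15″ = 15.25000′; 123 + 15.25000/60 = 123.254167
  E ⇒ keep positive
Point 2:
  Lat: 19.245′ = 0.320750°; total 50.320750
  hemisphere S, so the sign is −
  Lon: 9.2′ = 0.153333°; total 59.153333
  hemisphere W, so the sign is −
Point 3:
  Latitude: 25.57′ = 0.426167°; total 11.426167
  S ⇒ negate
  Lon: 11.2039′ = 0.186732°; total 29.186732
  hemisphere W, so the sign is −
Point 4:
  Latitude: 0 + 12.38/60 = 0.206333
  S ⇒ negate
  Lon: 37 + 5.701/60 = 37.095017
  W ⇒ negate
Point 5:
  Latitude: 89 + 14.788/60 = 89.246467
  N → positive
  λ: 141 + 38.08/60 = 141.634667
  W ⇒ negate
Point 6:
  Lat: 58 + 55/60 + 35/3600 = 58.926389
  S ⇒ negate
  Lon: 137 + 34/60 + 21.1/3600 = 137.572528
  E → positive

1. -16.56628, 123.25417
2. -50.32075, -59.15333
3. -11.42617, -29.18673
4. -0.20633, -37.09502
5. 89.24647, -141.63467
6. -58.92639, 137.57253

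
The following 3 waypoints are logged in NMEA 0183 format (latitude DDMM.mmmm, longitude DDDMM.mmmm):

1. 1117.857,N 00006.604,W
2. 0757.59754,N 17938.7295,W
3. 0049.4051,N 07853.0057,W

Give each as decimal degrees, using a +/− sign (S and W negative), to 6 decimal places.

1. 11.297617, -0.110067
2. 7.959959, -179.645492
3. 0.823418, -78.883428

Point 1:
  Latitude: degrees = first 2 digits = 11, minutes = 17.857; 11 + 17.857/60 = 11.2976167
  N → positive
  Longitude: degrees = first 3 digits = 0, minutes = 6.604; 0 + 6.604/60 = 0.1100667
  hemisphere W, so the sign is −
Point 2:
  Latitude: degrees = first 2 digits = 7, minutes = 57.59754; 7 + 57.59754/60 = 7.9599590
  N → positive
  Lon: degrees = first 3 digits = 179, minutes = 38.7295; 179 + 38.7295/60 = 179.6454917
  W ⇒ negate
Point 3:
  Latitude: split at 2 digits → 00° and 49.4051′; 0 + 49.4051/60 = 0.8234183
  N ⇒ keep positive
  λ: split at 3 digits → 078° and 53.0057′; 78 + 53.0057/60 = 78.8834283
  W → negative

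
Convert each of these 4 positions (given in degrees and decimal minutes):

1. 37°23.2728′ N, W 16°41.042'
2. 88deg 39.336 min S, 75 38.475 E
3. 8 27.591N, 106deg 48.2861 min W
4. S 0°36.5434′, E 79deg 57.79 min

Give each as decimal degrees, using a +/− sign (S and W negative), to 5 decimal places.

Point 1:
  Lat: 23.2728′ = 0.387880°; total 37.387880
  N ⇒ keep positive
  λ: 16 + 41.042/60 = 16.684033
  W → negative
Point 2:
  φ: 88 + 39.336/60 = 88.655600
  S ⇒ negate
  Longitude: 38.475′ = 0.641250°; total 75.641250
  E → positive
Point 3:
  Latitude: 27.591′ = 0.459850°; total 8.459850
  N → positive
  Lon: 106 + 48.2861/60 = 106.804768
  W ⇒ negate
Point 4:
  φ: 0 + 36.5434/60 = 0.609057
  hemisphere S, so the sign is −
  Longitude: 57.79′ = 0.963167°; total 79.963167
  E → positive

1. 37.38788, -16.68403
2. -88.65560, 75.64125
3. 8.45985, -106.80477
4. -0.60906, 79.96317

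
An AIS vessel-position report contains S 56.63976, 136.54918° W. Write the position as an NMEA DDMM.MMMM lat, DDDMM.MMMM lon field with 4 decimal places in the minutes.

5638.3856,S / 13632.9508,W

Latitude: fractional part 0.639760 → 38.385600 minutes
λ: minutes = (136.549180 − 136) × 60 = 32.950800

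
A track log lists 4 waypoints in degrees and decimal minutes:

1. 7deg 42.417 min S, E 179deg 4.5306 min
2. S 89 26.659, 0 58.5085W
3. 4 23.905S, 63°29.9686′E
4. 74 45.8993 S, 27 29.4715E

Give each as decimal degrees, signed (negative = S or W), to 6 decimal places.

Point 1:
  Latitude: 42.417′ = 0.706950°; total 7.7069500
  S → negative
  Lon: 179 + 4.5306/60 = 179.0755100
  E ⇒ keep positive
Point 2:
  Lat: 26.659′ = 0.444317°; total 89.4443167
  hemisphere S, so the sign is −
  λ: 58.5085′ = 0.975142°; total 0.9751417
  W → negative
Point 3:
  φ: 23.905′ = 0.398417°; total 4.3984167
  S ⇒ negate
  λ: 29.9686′ = 0.499477°; total 63.4994767
  E ⇒ keep positive
Point 4:
  Latitude: 74 + 45.8993/60 = 74.7649883
  S → negative
  λ: 29.4715′ = 0.491192°; total 27.4911917
  E ⇒ keep positive

1. -7.706950, 179.075510
2. -89.444317, -0.975142
3. -4.398417, 63.499477
4. -74.764988, 27.491192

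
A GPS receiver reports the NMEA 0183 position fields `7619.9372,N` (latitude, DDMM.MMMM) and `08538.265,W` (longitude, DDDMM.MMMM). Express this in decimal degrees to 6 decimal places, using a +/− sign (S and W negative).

76.332287, -85.637750

Lat: split at 2 digits → 76° and 19.9372′; 76 + 19.9372/60 = 76.3322867
N ⇒ keep positive
Longitude: split at 3 digits → 085° and 38.265′; 85 + 38.265/60 = 85.6377500
W ⇒ negate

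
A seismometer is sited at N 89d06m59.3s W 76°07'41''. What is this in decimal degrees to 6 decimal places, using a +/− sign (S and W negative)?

Lat: 6′ + 59.3″ = 6.98833′; 89 + 6.98833/60 = 89.1164722
N ⇒ keep positive
λ: 7′ + 41″ = 7.68333′; 76 + 7.68333/60 = 76.1280556
W ⇒ negate

89.116472, -76.128056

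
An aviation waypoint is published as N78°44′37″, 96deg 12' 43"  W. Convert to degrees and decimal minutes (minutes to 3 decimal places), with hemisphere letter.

78° 44.617′ N, 96° 12.717′ W

φ: 44 + 37/60 = 44.61667′
Longitude: 12 + 43/60 = 12.71667′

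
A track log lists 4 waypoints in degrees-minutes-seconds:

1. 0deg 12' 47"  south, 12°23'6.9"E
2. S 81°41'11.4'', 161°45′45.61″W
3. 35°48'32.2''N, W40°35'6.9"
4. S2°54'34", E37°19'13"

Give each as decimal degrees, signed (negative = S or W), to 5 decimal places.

Point 1:
  Latitude: 12′ + 47″ = 12.78333′; 0 + 12.78333/60 = 0.213056
  hemisphere S, so the sign is −
  Lon: 12° + 23/60 + 6.9/3600 = 12 + 0.383333 + 0.001917 = 12.385250
  E → positive
Point 2:
  φ: 81° + 41/60 + 11.4/3600 = 81 + 0.683333 + 0.003167 = 81.686500
  hemisphere S, so the sign is −
  Longitude: 161 + 45/60 + 45.61/3600 = 161.762669
  W ⇒ negate
Point 3:
  φ: 35 + 48/60 + 32.2/3600 = 35.808944
  N ⇒ keep positive
  Longitude: 40 + 35/60 + 6.9/3600 = 40.585250
  W ⇒ negate
Point 4:
  Lat: 2 + 54/60 + 34/3600 = 2.909444
  S ⇒ negate
  λ: 37° + 19/60 + 13/3600 = 37 + 0.316667 + 0.003611 = 37.320278
  E → positive

1. -0.21306, 12.38525
2. -81.68650, -161.76267
3. 35.80894, -40.58525
4. -2.90944, 37.32028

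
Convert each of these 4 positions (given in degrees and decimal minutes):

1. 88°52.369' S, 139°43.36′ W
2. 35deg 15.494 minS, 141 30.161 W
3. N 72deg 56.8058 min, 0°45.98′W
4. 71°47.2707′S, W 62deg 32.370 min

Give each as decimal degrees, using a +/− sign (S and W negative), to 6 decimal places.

1. -88.872817, -139.722667
2. -35.258233, -141.502683
3. 72.946763, -0.766333
4. -71.787845, -62.539500

Point 1:
  Latitude: 52.369′ = 0.872817°; total 88.8728167
  S → negative
  Longitude: 139 + 43.36/60 = 139.7226667
  W ⇒ negate
Point 2:
  Lat: 15.494′ = 0.258233°; total 35.2582333
  hemisphere S, so the sign is −
  Lon: 141 + 30.161/60 = 141.5026833
  W → negative
Point 3:
  Lat: 56.8058′ = 0.946763°; total 72.9467633
  N → positive
  Longitude: 45.98′ = 0.766333°; total 0.7663333
  W ⇒ negate
Point 4:
  Lat: 47.2707′ = 0.787845°; total 71.7878450
  S ⇒ negate
  λ: 32.37′ = 0.539500°; total 62.5395000
  W → negative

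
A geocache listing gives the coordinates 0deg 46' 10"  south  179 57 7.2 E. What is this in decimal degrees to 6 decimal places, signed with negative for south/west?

-0.769444, 179.952000

Latitude: 0° + 46/60 + 10/3600 = 0 + 0.766667 + 0.002778 = 0.7694444
hemisphere S, so the sign is −
Lon: 179° + 57/60 + 7.2/3600 = 179 + 0.950000 + 0.002000 = 179.9520000
E ⇒ keep positive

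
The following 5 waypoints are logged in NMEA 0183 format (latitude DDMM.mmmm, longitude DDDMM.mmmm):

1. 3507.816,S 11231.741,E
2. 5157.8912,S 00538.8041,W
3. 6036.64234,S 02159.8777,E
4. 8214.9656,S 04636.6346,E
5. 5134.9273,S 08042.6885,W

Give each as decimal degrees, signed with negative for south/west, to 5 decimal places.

1. -35.13027, 112.52902
2. -51.96485, -5.64674
3. -60.61071, 21.99796
4. -82.24943, 46.61058
5. -51.58212, -80.71148

Point 1:
  Latitude: split at 2 digits → 35° and 7.816′; 35 + 7.816/60 = 35.130267
  S ⇒ negate
  λ: degrees = first 3 digits = 112, minutes = 31.741; 112 + 31.741/60 = 112.529017
  E ⇒ keep positive
Point 2:
  φ: degrees = first 2 digits = 51, minutes = 57.8912; 51 + 57.8912/60 = 51.964853
  hemisphere S, so the sign is −
  Lon: degrees = first 3 digits = 5, minutes = 38.8041; 5 + 38.8041/60 = 5.646735
  W ⇒ negate
Point 3:
  Latitude: split at 2 digits → 60° and 36.64234′; 60 + 36.64234/60 = 60.610706
  hemisphere S, so the sign is −
  Lon: degrees = first 3 digits = 21, minutes = 59.8777; 21 + 59.8777/60 = 21.997962
  E → positive
Point 4:
  Latitude: degrees = first 2 digits = 82, minutes = 14.9656; 82 + 14.9656/60 = 82.249427
  hemisphere S, so the sign is −
  Longitude: degrees = first 3 digits = 46, minutes = 36.6346; 46 + 36.6346/60 = 46.610577
  E → positive
Point 5:
  φ: degrees = first 2 digits = 51, minutes = 34.9273; 51 + 34.9273/60 = 51.582122
  hemisphere S, so the sign is −
  λ: split at 3 digits → 080° and 42.6885′; 80 + 42.6885/60 = 80.711475
  W ⇒ negate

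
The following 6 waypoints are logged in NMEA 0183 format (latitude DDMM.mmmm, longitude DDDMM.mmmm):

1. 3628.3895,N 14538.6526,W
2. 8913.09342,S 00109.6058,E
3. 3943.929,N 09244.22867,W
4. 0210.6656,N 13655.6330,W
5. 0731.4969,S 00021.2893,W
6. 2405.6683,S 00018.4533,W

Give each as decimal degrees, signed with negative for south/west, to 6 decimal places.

1. 36.473158, -145.644210
2. -89.218224, 1.160097
3. 39.732150, -92.737145
4. 2.177760, -136.927217
5. -7.524948, -0.354822
6. -24.094472, -0.307555

Point 1:
  Latitude: split at 2 digits → 36° and 28.3895′; 36 + 28.3895/60 = 36.4731583
  N ⇒ keep positive
  λ: degrees = first 3 digits = 145, minutes = 38.6526; 145 + 38.6526/60 = 145.6442100
  W → negative
Point 2:
  Latitude: split at 2 digits → 89° and 13.09342′; 89 + 13.09342/60 = 89.2182237
  S → negative
  λ: degrees = first 3 digits = 1, minutes = 9.6058; 1 + 9.6058/60 = 1.1600967
  E → positive
Point 3:
  Lat: degrees = first 2 digits = 39, minutes = 43.929; 39 + 43.929/60 = 39.7321500
  N ⇒ keep positive
  λ: degrees = first 3 digits = 92, minutes = 44.22867; 92 + 44.22867/60 = 92.7371445
  W ⇒ negate
Point 4:
  φ: split at 2 digits → 02° and 10.6656′; 2 + 10.6656/60 = 2.1777600
  N ⇒ keep positive
  Longitude: degrees = first 3 digits = 136, minutes = 55.633; 136 + 55.633/60 = 136.9272167
  hemisphere W, so the sign is −
Point 5:
  Lat: degrees = first 2 digits = 7, minutes = 31.4969; 7 + 31.4969/60 = 7.5249483
  S → negative
  Lon: degrees = first 3 digits = 0, minutes = 21.2893; 0 + 21.2893/60 = 0.3548217
  W ⇒ negate
Point 6:
  Latitude: degrees = first 2 digits = 24, minutes = 5.6683; 24 + 5.6683/60 = 24.0944717
  hemisphere S, so the sign is −
  Longitude: degrees = first 3 digits = 0, minutes = 18.4533; 0 + 18.4533/60 = 0.3075550
  W ⇒ negate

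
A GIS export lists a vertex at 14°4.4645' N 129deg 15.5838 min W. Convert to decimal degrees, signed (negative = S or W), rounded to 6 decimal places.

φ: 14 + 4.4645/60 = 14.0744083
N ⇒ keep positive
Longitude: 129 + 15.5838/60 = 129.2597300
W ⇒ negate

14.074408, -129.259730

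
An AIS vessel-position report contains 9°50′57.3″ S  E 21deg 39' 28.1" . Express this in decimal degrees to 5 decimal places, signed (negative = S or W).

-9.84925, 21.65781

φ: 9 + 50/60 + 57.3/3600 = 9.849250
S → negative
Lon: 21 + 39/60 + 28.1/3600 = 21.657806
E → positive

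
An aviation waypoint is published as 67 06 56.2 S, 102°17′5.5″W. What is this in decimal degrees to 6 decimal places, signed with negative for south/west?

-67.115611, -102.284861

φ: 67 + 6/60 + 56.2/3600 = 67.1156111
hemisphere S, so the sign is −
Longitude: 102° + 17/60 + 5.5/3600 = 102 + 0.283333 + 0.001528 = 102.2848611
hemisphere W, so the sign is −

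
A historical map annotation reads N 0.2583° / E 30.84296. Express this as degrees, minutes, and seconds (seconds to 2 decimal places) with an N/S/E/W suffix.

φ: 0.258300 × 60 = 15.49800′ → 15′, remainder × 60 = 29.8800″
λ: whole degrees 30; 50.57760′ → 50′ and 34.6560″

0°15′29.88″ N, 30°50′34.66″ E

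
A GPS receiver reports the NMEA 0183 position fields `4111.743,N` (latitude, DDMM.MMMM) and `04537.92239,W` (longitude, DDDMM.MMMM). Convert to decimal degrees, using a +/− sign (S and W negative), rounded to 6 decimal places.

41.195717, -45.632040

Lat: split at 2 digits → 41° and 11.743′; 41 + 11.743/60 = 41.1957167
N → positive
Lon: degrees = first 3 digits = 45, minutes = 37.92239; 45 + 37.92239/60 = 45.6320398
W ⇒ negate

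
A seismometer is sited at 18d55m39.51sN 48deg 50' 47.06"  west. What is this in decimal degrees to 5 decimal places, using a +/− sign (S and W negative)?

18.92764, -48.84641

φ: 55′ + 39.51″ = 55.65850′; 18 + 55.65850/60 = 18.927642
N ⇒ keep positive
Lon: 48 + 50/60 + 47.06/3600 = 48.846406
W → negative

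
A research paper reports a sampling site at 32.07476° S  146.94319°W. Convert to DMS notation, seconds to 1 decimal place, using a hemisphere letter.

32°04′29.1″ S, 146°56′35.5″ W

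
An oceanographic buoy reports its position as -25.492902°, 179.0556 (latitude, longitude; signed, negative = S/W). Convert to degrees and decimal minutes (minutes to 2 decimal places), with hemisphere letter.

25° 29.57′ S, 179° 3.34′ E

Latitude is negative → S; |value| = 25.492902
Lat: minutes = (25.492902 − 25) × 60 = 29.5741
Lon: minutes = (179.055600 − 179) × 60 = 3.3360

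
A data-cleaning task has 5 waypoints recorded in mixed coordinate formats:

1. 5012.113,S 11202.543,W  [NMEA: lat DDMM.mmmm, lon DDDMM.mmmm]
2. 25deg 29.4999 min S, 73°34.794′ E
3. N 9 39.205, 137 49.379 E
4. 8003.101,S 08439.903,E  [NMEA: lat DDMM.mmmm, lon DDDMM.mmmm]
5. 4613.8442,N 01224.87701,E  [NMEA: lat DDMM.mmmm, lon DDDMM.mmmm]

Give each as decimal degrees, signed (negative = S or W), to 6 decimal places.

Point 1:
  Latitude: degrees = first 2 digits = 50, minutes = 12.113; 50 + 12.113/60 = 50.2018833
  hemisphere S, so the sign is −
  Lon: degrees = first 3 digits = 112, minutes = 2.543; 112 + 2.543/60 = 112.0423833
  hemisphere W, so the sign is −
Point 2:
  Latitude: 29.4999′ = 0.491665°; total 25.4916650
  hemisphere S, so the sign is −
  Longitude: 34.794′ = 0.579900°; total 73.5799000
  E ⇒ keep positive
Point 3:
  φ: 39.205′ = 0.653417°; total 9.6534167
  N ⇒ keep positive
  Longitude: 49.379′ = 0.822983°; total 137.8229833
  E ⇒ keep positive
Point 4:
  φ: degrees = first 2 digits = 80, minutes = 3.101; 80 + 3.101/60 = 80.0516833
  S ⇒ negate
  λ: degrees = first 3 digits = 84, minutes = 39.903; 84 + 39.903/60 = 84.6650500
  E → positive
Point 5:
  Latitude: degrees = first 2 digits = 46, minutes = 13.8442; 46 + 13.8442/60 = 46.2307367
  N → positive
  Lon: degrees = first 3 digits = 12, minutes = 24.87701; 12 + 24.87701/60 = 12.4146168
  E → positive

1. -50.201883, -112.042383
2. -25.491665, 73.579900
3. 9.653417, 137.822983
4. -80.051683, 84.665050
5. 46.230737, 12.414617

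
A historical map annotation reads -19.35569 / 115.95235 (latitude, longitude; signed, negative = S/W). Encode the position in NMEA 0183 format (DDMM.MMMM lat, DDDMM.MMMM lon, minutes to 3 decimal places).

1921.341,S / 11557.141,E

Latitude is negative → S; |value| = 19.355690
Lat: minutes = (19.355690 − 19) × 60 = 21.34140
Lon: 115° + 0.952350 × 60 = 115° 57.14100′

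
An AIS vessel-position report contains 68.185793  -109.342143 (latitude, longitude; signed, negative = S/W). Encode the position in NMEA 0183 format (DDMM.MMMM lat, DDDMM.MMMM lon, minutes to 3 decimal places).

Lat: 68° + 0.185793 × 60 = 68° 11.14758′
Longitude is negative → W; |value| = 109.342143
λ: minutes = (109.342143 − 109) × 60 = 20.52858

6811.148,N / 10920.529,W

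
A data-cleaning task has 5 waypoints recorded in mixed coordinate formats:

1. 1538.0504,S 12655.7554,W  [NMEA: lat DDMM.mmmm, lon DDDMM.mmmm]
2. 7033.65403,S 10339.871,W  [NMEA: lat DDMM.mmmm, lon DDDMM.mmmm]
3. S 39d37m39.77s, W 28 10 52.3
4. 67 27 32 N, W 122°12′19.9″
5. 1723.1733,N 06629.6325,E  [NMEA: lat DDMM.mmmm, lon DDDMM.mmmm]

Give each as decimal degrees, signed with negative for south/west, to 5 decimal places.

1. -15.63417, -126.92926
2. -70.56090, -103.66452
3. -39.62771, -28.18119
4. 67.45889, -122.20553
5. 17.38622, 66.49388

Point 1:
  φ: split at 2 digits → 15° and 38.0504′; 15 + 38.0504/60 = 15.634173
  hemisphere S, so the sign is −
  Lon: split at 3 digits → 126° and 55.7554′; 126 + 55.7554/60 = 126.929257
  W ⇒ negate
Point 2:
  Lat: split at 2 digits → 70° and 33.65403′; 70 + 33.65403/60 = 70.560901
  S ⇒ negate
  Lon: degrees = first 3 digits = 103, minutes = 39.871; 103 + 39.871/60 = 103.664517
  hemisphere W, so the sign is −
Point 3:
  Lat: 37′ + 39.77″ = 37.66283′; 39 + 37.66283/60 = 39.627714
  S → negative
  λ: 28° + 10/60 + 52.3/3600 = 28 + 0.166667 + 0.014528 = 28.181194
  W → negative
Point 4:
  φ: 27′ + 32″ = 27.53333′; 67 + 27.53333/60 = 67.458889
  N → positive
  Longitude: 122° + 12/60 + 19.9/3600 = 122 + 0.200000 + 0.005528 = 122.205528
  W → negative
Point 5:
  Latitude: degrees = first 2 digits = 17, minutes = 23.1733; 17 + 23.1733/60 = 17.386222
  N → positive
  Lon: degrees = first 3 digits = 66, minutes = 29.6325; 66 + 29.6325/60 = 66.493875
  E ⇒ keep positive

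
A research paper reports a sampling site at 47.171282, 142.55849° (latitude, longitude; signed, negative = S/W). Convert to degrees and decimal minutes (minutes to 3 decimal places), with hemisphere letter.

φ: minutes = (47.171282 − 47) × 60 = 10.27692
Longitude: 142° + 0.558490 × 60 = 142° 33.50940′

47° 10.277′ N, 142° 33.509′ E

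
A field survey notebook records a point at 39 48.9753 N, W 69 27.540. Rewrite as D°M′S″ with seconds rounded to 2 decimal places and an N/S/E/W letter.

39°48′58.52″ N, 69°27′32.40″ W

Lat: fractional minutes 0.97530 × 60 = 58.5180″
Longitude: 27.54000′ → 27′ and 0.54000 × 60 = 32.4000″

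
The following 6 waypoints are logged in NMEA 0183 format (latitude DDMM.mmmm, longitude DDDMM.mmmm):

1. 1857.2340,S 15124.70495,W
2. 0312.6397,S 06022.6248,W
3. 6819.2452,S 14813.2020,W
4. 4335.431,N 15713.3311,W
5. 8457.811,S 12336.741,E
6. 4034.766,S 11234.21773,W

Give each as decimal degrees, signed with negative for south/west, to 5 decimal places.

1. -18.95390, -151.41175
2. -3.21066, -60.37708
3. -68.32075, -148.22003
4. 43.59052, -157.22219
5. -84.96352, 123.61235
6. -40.57943, -112.57030

Point 1:
  Lat: degrees = first 2 digits = 18, minutes = 57.234; 18 + 57.234/60 = 18.953900
  S → negative
  λ: degrees = first 3 digits = 151, minutes = 24.70495; 151 + 24.70495/60 = 151.411749
  W → negative
Point 2:
  Lat: split at 2 digits → 03° and 12.6397′; 3 + 12.6397/60 = 3.210662
  hemisphere S, so the sign is −
  Lon: split at 3 digits → 060° and 22.6248′; 60 + 22.6248/60 = 60.377080
  W → negative
Point 3:
  Latitude: split at 2 digits → 68° and 19.2452′; 68 + 19.2452/60 = 68.320753
  S ⇒ negate
  Longitude: degrees = first 3 digits = 148, minutes = 13.202; 148 + 13.202/60 = 148.220033
  W ⇒ negate
Point 4:
  Lat: degrees = first 2 digits = 43, minutes = 35.431; 43 + 35.431/60 = 43.590517
  N → positive
  Longitude: split at 3 digits → 157° and 13.3311′; 157 + 13.3311/60 = 157.222185
  hemisphere W, so the sign is −
Point 5:
  Latitude: degrees = first 2 digits = 84, minutes = 57.811; 84 + 57.811/60 = 84.963517
  S ⇒ negate
  λ: degrees = first 3 digits = 123, minutes = 36.741; 123 + 36.741/60 = 123.612350
  E → positive
Point 6:
  Latitude: split at 2 digits → 40° and 34.766′; 40 + 34.766/60 = 40.579433
  S → negative
  λ: degrees = first 3 digits = 112, minutes = 34.21773; 112 + 34.21773/60 = 112.570296
  W ⇒ negate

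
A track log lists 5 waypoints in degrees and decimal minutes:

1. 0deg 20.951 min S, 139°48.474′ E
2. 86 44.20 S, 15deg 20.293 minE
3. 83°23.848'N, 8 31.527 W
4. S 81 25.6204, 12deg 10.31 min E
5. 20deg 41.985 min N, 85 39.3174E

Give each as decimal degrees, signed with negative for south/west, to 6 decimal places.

1. -0.349183, 139.807900
2. -86.736667, 15.338217
3. 83.397467, -8.525450
4. -81.427007, 12.171833
5. 20.699750, 85.655290

Point 1:
  Lat: 20.951′ = 0.349183°; total 0.3491833
  hemisphere S, so the sign is −
  Lon: 48.474′ = 0.807900°; total 139.8079000
  E → positive
Point 2:
  φ: 44.2′ = 0.736667°; total 86.7366667
  hemisphere S, so the sign is −
  Longitude: 15 + 20.293/60 = 15.3382167
  E ⇒ keep positive
Point 3:
  φ: 83 + 23.848/60 = 83.3974667
  N → positive
  Lon: 8 + 31.527/60 = 8.5254500
  hemisphere W, so the sign is −
Point 4:
  Lat: 81 + 25.6204/60 = 81.4270067
  S → negative
  λ: 12 + 10.31/60 = 12.1718333
  E ⇒ keep positive
Point 5:
  Lat: 41.985′ = 0.699750°; total 20.6997500
  N → positive
  Lon: 85 + 39.3174/60 = 85.6552900
  E → positive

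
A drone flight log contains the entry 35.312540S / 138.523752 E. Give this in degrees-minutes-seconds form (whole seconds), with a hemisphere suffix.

35°18′45″ S, 138°31′26″ E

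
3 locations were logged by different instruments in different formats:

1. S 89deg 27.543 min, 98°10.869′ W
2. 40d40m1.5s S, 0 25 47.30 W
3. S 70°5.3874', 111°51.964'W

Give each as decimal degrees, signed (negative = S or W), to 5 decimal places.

1. -89.45905, -98.18115
2. -40.66708, -0.42981
3. -70.08979, -111.86607

Point 1:
  Latitude: 27.543′ = 0.459050°; total 89.459050
  S → negative
  λ: 98 + 10.869/60 = 98.181150
  W ⇒ negate
Point 2:
  Latitude: 40° + 40/60 + 1.5/3600 = 40 + 0.666667 + 0.000417 = 40.667083
  S ⇒ negate
  λ: 0° + 25/60 + 47.3/3600 = 0 + 0.416667 + 0.013139 = 0.429806
  W → negative
Point 3:
  Latitude: 70 + 5.3874/60 = 70.089790
  S → negative
  Longitude: 51.964′ = 0.866067°; total 111.866067
  W → negative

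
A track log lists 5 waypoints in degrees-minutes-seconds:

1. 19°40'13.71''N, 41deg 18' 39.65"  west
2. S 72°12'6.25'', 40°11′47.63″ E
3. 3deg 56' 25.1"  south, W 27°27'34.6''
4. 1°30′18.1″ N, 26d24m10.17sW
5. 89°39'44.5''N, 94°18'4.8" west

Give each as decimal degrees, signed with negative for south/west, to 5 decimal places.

1. 19.67048, -41.31101
2. -72.20174, 40.19656
3. -3.94031, -27.45961
4. 1.50503, -26.40283
5. 89.66236, -94.30133

Point 1:
  φ: 19° + 40/60 + 13.71/3600 = 19 + 0.666667 + 0.003808 = 19.670475
  N ⇒ keep positive
  λ: 18′ + 39.65″ = 18.66083′; 41 + 18.66083/60 = 41.311014
  W → negative
Point 2:
  Latitude: 72 + 12/60 + 6.25/3600 = 72.201736
  S ⇒ negate
  Lon: 11′ + 47.63″ = 11.79383′; 40 + 11.79383/60 = 40.196564
  E → positive
Point 3:
  φ: 3 + 56/60 + 25.1/3600 = 3.940306
  S ⇒ negate
  Longitude: 27° + 27/60 + 34.6/3600 = 27 + 0.450000 + 0.009611 = 27.459611
  hemisphere W, so the sign is −
Point 4:
  φ: 1° + 30/60 + 18.1/3600 = 1 + 0.500000 + 0.005028 = 1.505028
  N ⇒ keep positive
  λ: 26 + 24/60 + 10.17/3600 = 26.402825
  W ⇒ negate
Point 5:
  Latitude: 39′ + 44.5″ = 39.74167′; 89 + 39.74167/60 = 89.662361
  N ⇒ keep positive
  Lon: 94 + 18/60 + 4.8/3600 = 94.301333
  hemisphere W, so the sign is −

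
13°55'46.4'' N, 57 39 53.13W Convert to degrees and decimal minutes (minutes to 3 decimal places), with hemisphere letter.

φ: 55 + 46.4/60 = 55.77333′
Lon: seconds/60 = 0.88550; minutes = 39 + 0.88550 = 39.88550

13° 55.773′ N, 57° 39.886′ W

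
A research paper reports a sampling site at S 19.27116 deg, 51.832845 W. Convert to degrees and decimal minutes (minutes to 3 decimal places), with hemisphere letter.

19° 16.270′ S, 51° 49.971′ W

φ: fractional part 0.271160 → 16.26960 minutes
λ: minutes = (51.832845 − 51) × 60 = 49.97070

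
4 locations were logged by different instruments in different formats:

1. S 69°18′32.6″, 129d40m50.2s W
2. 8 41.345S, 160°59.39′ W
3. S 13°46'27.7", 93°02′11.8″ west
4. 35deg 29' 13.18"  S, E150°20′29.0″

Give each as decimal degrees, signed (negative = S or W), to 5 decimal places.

1. -69.30906, -129.68061
2. -8.68908, -160.98983
3. -13.77436, -93.03661
4. -35.48699, 150.34139

Point 1:
  Lat: 69° + 18/60 + 32.6/3600 = 69 + 0.300000 + 0.009056 = 69.309056
  S ⇒ negate
  Lon: 40′ + 50.2″ = 40.83667′; 129 + 40.83667/60 = 129.680611
  W → negative
Point 2:
  Lat: 8 + 41.345/60 = 8.689083
  hemisphere S, so the sign is −
  λ: 160 + 59.39/60 = 160.989833
  W ⇒ negate
Point 3:
  Latitude: 13° + 46/60 + 27.7/3600 = 13 + 0.766667 + 0.007694 = 13.774361
  S ⇒ negate
  λ: 93° + 2/60 + 11.8/3600 = 93 + 0.033333 + 0.003278 = 93.036611
  W ⇒ negate
Point 4:
  Latitude: 35 + 29/60 + 13.18/3600 = 35.486994
  hemisphere S, so the sign is −
  λ: 20′ + 29″ = 20.48333′; 150 + 20.48333/60 = 150.341389
  E ⇒ keep positive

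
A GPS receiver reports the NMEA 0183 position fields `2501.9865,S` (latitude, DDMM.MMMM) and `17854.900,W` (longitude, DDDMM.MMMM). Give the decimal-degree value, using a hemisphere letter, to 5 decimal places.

25.03311° S, 178.91500° W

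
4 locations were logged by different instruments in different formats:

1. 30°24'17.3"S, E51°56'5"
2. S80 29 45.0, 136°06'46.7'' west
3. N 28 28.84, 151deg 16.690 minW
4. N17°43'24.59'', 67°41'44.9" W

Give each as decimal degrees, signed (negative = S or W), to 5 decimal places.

1. -30.40481, 51.93472
2. -80.49583, -136.11297
3. 28.48067, -151.27817
4. 17.72350, -67.69581

Point 1:
  Latitude: 24′ + 17.3″ = 24.28833′; 30 + 24.28833/60 = 30.404806
  hemisphere S, so the sign is −
  Lon: 51° + 56/60 + 5/3600 = 51 + 0.933333 + 0.001389 = 51.934722
  E ⇒ keep positive
Point 2:
  φ: 80° + 29/60 + 45/3600 = 80 + 0.483333 + 0.012500 = 80.495833
  S → negative
  λ: 136° + 6/60 + 46.7/3600 = 136 + 0.100000 + 0.012972 = 136.112972
  hemisphere W, so the sign is −
Point 3:
  Lat: 28.84′ = 0.480667°; total 28.480667
  N → positive
  Longitude: 16.69′ = 0.278167°; total 151.278167
  W ⇒ negate
Point 4:
  Lat: 17° + 43/60 + 24.59/3600 = 17 + 0.716667 + 0.006831 = 17.723497
  N ⇒ keep positive
  Longitude: 67° + 41/60 + 44.9/3600 = 67 + 0.683333 + 0.012472 = 67.695806
  W ⇒ negate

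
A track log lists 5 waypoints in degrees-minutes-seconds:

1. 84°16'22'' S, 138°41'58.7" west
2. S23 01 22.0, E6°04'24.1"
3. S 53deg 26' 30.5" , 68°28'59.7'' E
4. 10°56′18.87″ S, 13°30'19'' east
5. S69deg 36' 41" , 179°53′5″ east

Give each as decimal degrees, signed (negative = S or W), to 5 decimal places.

Point 1:
  φ: 84 + 16/60 + 22/3600 = 84.272778
  S ⇒ negate
  λ: 138 + 41/60 + 58.7/3600 = 138.699639
  W ⇒ negate
Point 2:
  Latitude: 23 + 1/60 + 22/3600 = 23.022778
  S → negative
  λ: 6° + 4/60 + 24.1/3600 = 6 + 0.066667 + 0.006694 = 6.073361
  E → positive
Point 3:
  Latitude: 53 + 26/60 + 30.5/3600 = 53.441806
  S ⇒ negate
  Lon: 68° + 28/60 + 59.7/3600 = 68 + 0.466667 + 0.016583 = 68.483250
  E ⇒ keep positive
Point 4:
  φ: 10 + 56/60 + 18.87/3600 = 10.938575
  S ⇒ negate
  Lon: 13 + 30/60 + 19/3600 = 13.505278
  E → positive
Point 5:
  Lat: 69 + 36/60 + 41/3600 = 69.611389
  hemisphere S, so the sign is −
  λ: 53′ + 5″ = 53.08333′; 179 + 53.08333/60 = 179.884722
  E → positive

1. -84.27278, -138.69964
2. -23.02278, 6.07336
3. -53.44181, 68.48325
4. -10.93858, 13.50528
5. -69.61139, 179.88472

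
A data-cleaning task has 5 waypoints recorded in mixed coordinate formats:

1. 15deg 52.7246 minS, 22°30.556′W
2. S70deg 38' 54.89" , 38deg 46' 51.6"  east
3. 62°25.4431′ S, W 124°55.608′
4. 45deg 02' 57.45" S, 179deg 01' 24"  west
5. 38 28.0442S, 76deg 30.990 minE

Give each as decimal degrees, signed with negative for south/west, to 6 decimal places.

Point 1:
  Latitude: 52.7246′ = 0.878743°; total 15.8787433
  S → negative
  λ: 30.556′ = 0.509267°; total 22.5092667
  W → negative
Point 2:
  φ: 38′ + 54.89″ = 38.91483′; 70 + 38.91483/60 = 70.6485806
  S ⇒ negate
  λ: 46′ + 51.6″ = 46.86000′; 38 + 46.86000/60 = 38.7810000
  E → positive
Point 3:
  Latitude: 62 + 25.4431/60 = 62.4240517
  S ⇒ negate
  Lon: 124 + 55.608/60 = 124.9268000
  hemisphere W, so the sign is −
Point 4:
  φ: 2′ + 57.45″ = 2.95750′; 45 + 2.95750/60 = 45.0492917
  S → negative
  Longitude: 1′ + 24″ = 1.40000′; 179 + 1.40000/60 = 179.0233333
  W → negative
Point 5:
  φ: 28.0442′ = 0.467403°; total 38.4674033
  hemisphere S, so the sign is −
  Lon: 76 + 30.99/60 = 76.5165000
  E ⇒ keep positive

1. -15.878743, -22.509267
2. -70.648581, 38.781000
3. -62.424052, -124.926800
4. -45.049292, -179.023333
5. -38.467403, 76.516500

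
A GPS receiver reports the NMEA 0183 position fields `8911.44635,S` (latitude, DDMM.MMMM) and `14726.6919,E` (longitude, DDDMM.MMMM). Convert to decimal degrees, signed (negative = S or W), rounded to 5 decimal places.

-89.19077, 147.44487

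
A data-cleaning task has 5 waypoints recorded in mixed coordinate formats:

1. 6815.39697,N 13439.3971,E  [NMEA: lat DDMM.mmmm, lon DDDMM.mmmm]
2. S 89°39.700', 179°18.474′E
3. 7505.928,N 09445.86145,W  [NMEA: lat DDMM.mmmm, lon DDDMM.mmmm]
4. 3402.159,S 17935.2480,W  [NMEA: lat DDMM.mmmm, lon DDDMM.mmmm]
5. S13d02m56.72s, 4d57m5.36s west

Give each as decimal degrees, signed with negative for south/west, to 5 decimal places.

1. 68.25662, 134.65662
2. -89.66167, 179.30790
3. 75.09880, -94.76436
4. -34.03598, -179.58747
5. -13.04909, -4.95149

Point 1:
  φ: degrees = first 2 digits = 68, minutes = 15.39697; 68 + 15.39697/60 = 68.256616
  N ⇒ keep positive
  λ: split at 3 digits → 134° and 39.3971′; 134 + 39.3971/60 = 134.656618
  E → positive
Point 2:
  φ: 39.7′ = 0.661667°; total 89.661667
  hemisphere S, so the sign is −
  Longitude: 18.474′ = 0.307900°; total 179.307900
  E ⇒ keep positive
Point 3:
  Lat: split at 2 digits → 75° and 5.928′; 75 + 5.928/60 = 75.098800
  N → positive
  Lon: split at 3 digits → 094° and 45.86145′; 94 + 45.86145/60 = 94.764358
  W ⇒ negate
Point 4:
  Lat: split at 2 digits → 34° and 2.159′; 34 + 2.159/60 = 34.035983
  S ⇒ negate
  Lon: degrees = first 3 digits = 179, minutes = 35.248; 179 + 35.248/60 = 179.587467
  hemisphere W, so the sign is −
Point 5:
  Lat: 13° + 2/60 + 56.72/3600 = 13 + 0.033333 + 0.015756 = 13.049089
  hemisphere S, so the sign is −
  Lon: 57′ + 5.36″ = 57.08933′; 4 + 57.08933/60 = 4.951489
  W ⇒ negate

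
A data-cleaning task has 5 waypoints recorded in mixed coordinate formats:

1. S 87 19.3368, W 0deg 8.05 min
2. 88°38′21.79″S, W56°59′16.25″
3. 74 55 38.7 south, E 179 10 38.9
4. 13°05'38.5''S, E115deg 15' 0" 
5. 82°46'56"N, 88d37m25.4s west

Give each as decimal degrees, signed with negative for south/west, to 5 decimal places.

Point 1:
  Lat: 87 + 19.3368/60 = 87.322280
  hemisphere S, so the sign is −
  λ: 0 + 8.05/60 = 0.134167
  W → negative
Point 2:
  Lat: 38′ + 21.79″ = 38.36317′; 88 + 38.36317/60 = 88.639386
  S → negative
  Longitude: 56° + 59/60 + 16.25/3600 = 56 + 0.983333 + 0.004514 = 56.987847
  W ⇒ negate
Point 3:
  Lat: 55′ + 38.7″ = 55.64500′; 74 + 55.64500/60 = 74.927417
  hemisphere S, so the sign is −
  Longitude: 179° + 10/60 + 38.9/3600 = 179 + 0.166667 + 0.010806 = 179.177472
  E → positive
Point 4:
  Latitude: 13 + 5/60 + 38.5/3600 = 13.094028
  S → negative
  Longitude: 15′ + 0″ = 15.00000′; 115 + 15.00000/60 = 115.250000
  E → positive
Point 5:
  Lat: 46′ + 56″ = 46.93333′; 82 + 46.93333/60 = 82.782222
  N ⇒ keep positive
  Longitude: 88° + 37/60 + 25.4/3600 = 88 + 0.616667 + 0.007056 = 88.623722
  W → negative

1. -87.32228, -0.13417
2. -88.63939, -56.98785
3. -74.92742, 179.17747
4. -13.09403, 115.25000
5. 82.78222, -88.62372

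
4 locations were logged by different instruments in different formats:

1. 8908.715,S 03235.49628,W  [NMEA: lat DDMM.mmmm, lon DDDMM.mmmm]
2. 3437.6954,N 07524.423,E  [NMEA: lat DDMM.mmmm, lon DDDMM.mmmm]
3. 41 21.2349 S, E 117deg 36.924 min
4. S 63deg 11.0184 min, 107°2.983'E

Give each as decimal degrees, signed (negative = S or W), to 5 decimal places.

Point 1:
  Lat: split at 2 digits → 89° and 8.715′; 89 + 8.715/60 = 89.145250
  S → negative
  Longitude: degrees = first 3 digits = 32, minutes = 35.49628; 32 + 35.49628/60 = 32.591605
  W ⇒ negate
Point 2:
  Latitude: degrees = first 2 digits = 34, minutes = 37.6954; 34 + 37.6954/60 = 34.628257
  N ⇒ keep positive
  Longitude: degrees = first 3 digits = 75, minutes = 24.423; 75 + 24.423/60 = 75.407050
  E → positive
Point 3:
  Latitude: 41 + 21.2349/60 = 41.353915
  hemisphere S, so the sign is −
  Longitude: 36.924′ = 0.615400°; total 117.615400
  E → positive
Point 4:
  φ: 63 + 11.0184/60 = 63.183640
  S → negative
  Lon: 2.983′ = 0.049717°; total 107.049717
  E ⇒ keep positive

1. -89.14525, -32.59160
2. 34.62826, 75.40705
3. -41.35392, 117.61540
4. -63.18364, 107.04972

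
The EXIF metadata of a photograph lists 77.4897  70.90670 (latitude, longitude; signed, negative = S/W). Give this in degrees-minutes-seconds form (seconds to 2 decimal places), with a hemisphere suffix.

77°29′22.92″ N, 70°54′24.12″ E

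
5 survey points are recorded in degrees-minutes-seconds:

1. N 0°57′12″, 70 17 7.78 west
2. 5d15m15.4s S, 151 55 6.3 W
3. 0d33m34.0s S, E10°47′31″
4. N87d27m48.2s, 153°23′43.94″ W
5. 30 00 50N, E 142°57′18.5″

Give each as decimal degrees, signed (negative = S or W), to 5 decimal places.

1. 0.95333, -70.28549
2. -5.25428, -151.91842
3. -0.55944, 10.79194
4. 87.46339, -153.39554
5. 30.01389, 142.95514

Point 1:
  Latitude: 0° + 57/60 + 12/3600 = 0 + 0.950000 + 0.003333 = 0.953333
  N ⇒ keep positive
  Lon: 70° + 17/60 + 7.78/3600 = 70 + 0.283333 + 0.002161 = 70.285494
  W ⇒ negate
Point 2:
  Latitude: 15′ + 15.4″ = 15.25667′; 5 + 15.25667/60 = 5.254278
  S → negative
  Lon: 55′ + 6.3″ = 55.10500′; 151 + 55.10500/60 = 151.918417
  hemisphere W, so the sign is −
Point 3:
  φ: 0 + 33/60 + 34/3600 = 0.559444
  S → negative
  λ: 47′ + 31″ = 47.51667′; 10 + 47.51667/60 = 10.791944
  E ⇒ keep positive
Point 4:
  Lat: 27′ + 48.2″ = 27.80333′; 87 + 27.80333/60 = 87.463389
  N → positive
  Lon: 153° + 23/60 + 43.94/3600 = 153 + 0.383333 + 0.012206 = 153.395539
  W → negative
Point 5:
  Lat: 0′ + 50″ = 0.83333′; 30 + 0.83333/60 = 30.013889
  N ⇒ keep positive
  Lon: 57′ + 18.5″ = 57.30833′; 142 + 57.30833/60 = 142.955139
  E ⇒ keep positive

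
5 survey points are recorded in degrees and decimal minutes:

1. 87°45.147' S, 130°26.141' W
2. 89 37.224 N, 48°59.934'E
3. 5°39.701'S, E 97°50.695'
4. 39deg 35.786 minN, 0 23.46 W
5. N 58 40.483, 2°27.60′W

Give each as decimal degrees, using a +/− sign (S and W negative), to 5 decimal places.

1. -87.75245, -130.43568
2. 89.62040, 48.99890
3. -5.66168, 97.84492
4. 39.59643, -0.39100
5. 58.67472, -2.46000

Point 1:
  φ: 87 + 45.147/60 = 87.752450
  S → negative
  Lon: 130 + 26.141/60 = 130.435683
  hemisphere W, so the sign is −
Point 2:
  φ: 89 + 37.224/60 = 89.620400
  N → positive
  Lon: 48 + 59.934/60 = 48.998900
  E → positive
Point 3:
  Lat: 5 + 39.701/60 = 5.661683
  hemisphere S, so the sign is −
  Lon: 50.695′ = 0.844917°; total 97.844917
  E ⇒ keep positive
Point 4:
  Latitude: 39 + 35.786/60 = 39.596433
  N ⇒ keep positive
  λ: 23.46′ = 0.391000°; total 0.391000
  W → negative
Point 5:
  φ: 40.483′ = 0.674717°; total 58.674717
  N ⇒ keep positive
  Longitude: 27.6′ = 0.460000°; total 2.460000
  W ⇒ negate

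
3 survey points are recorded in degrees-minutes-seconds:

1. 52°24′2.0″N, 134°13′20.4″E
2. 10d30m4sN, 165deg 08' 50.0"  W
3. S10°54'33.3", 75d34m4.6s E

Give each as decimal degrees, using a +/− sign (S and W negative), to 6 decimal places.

Point 1:
  φ: 52° + 24/60 + 2/3600 = 52 + 0.400000 + 0.000556 = 52.4005556
  N → positive
  Lon: 134 + 13/60 + 20.4/3600 = 134.2223333
  E → positive
Point 2:
  Latitude: 10 + 30/60 + 4/3600 = 10.5011111
  N → positive
  λ: 165° + 8/60 + 50/3600 = 165 + 0.133333 + 0.013889 = 165.1472222
  W → negative
Point 3:
  Latitude: 54′ + 33.3″ = 54.55500′; 10 + 54.55500/60 = 10.9092500
  S → negative
  Longitude: 75 + 34/60 + 4.6/3600 = 75.5679444
  E ⇒ keep positive

1. 52.400556, 134.222333
2. 10.501111, -165.147222
3. -10.909250, 75.567944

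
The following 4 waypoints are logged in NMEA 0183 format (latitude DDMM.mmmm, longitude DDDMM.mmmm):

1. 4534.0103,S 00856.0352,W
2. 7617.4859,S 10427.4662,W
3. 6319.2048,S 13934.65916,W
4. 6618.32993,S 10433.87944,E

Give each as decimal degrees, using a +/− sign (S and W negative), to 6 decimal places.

1. -45.566838, -8.933920
2. -76.291432, -104.457770
3. -63.320080, -139.577653
4. -66.305499, 104.564657

Point 1:
  φ: split at 2 digits → 45° and 34.0103′; 45 + 34.0103/60 = 45.5668383
  hemisphere S, so the sign is −
  Longitude: split at 3 digits → 008° and 56.0352′; 8 + 56.0352/60 = 8.9339200
  W ⇒ negate
Point 2:
  Lat: degrees = first 2 digits = 76, minutes = 17.4859; 76 + 17.4859/60 = 76.2914317
  S ⇒ negate
  λ: split at 3 digits → 104° and 27.4662′; 104 + 27.4662/60 = 104.4577700
  W ⇒ negate
Point 3:
  Latitude: split at 2 digits → 63° and 19.2048′; 63 + 19.2048/60 = 63.3200800
  S → negative
  Lon: split at 3 digits → 139° and 34.65916′; 139 + 34.65916/60 = 139.5776527
  W ⇒ negate
Point 4:
  Lat: split at 2 digits → 66° and 18.32993′; 66 + 18.32993/60 = 66.3054988
  S → negative
  λ: degrees = first 3 digits = 104, minutes = 33.87944; 104 + 33.87944/60 = 104.5646573
  E ⇒ keep positive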